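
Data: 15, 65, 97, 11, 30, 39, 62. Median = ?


Sorted: 11, 15, 30, 39, 62, 65, 97
n = 7 (odd)
Middle value = 39

Median = 39


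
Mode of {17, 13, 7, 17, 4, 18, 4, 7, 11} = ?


Frequencies: 4:2, 7:2, 11:1, 13:1, 17:2, 18:1
Max frequency = 2
Mode = 4, 7, 17

Mode = 4, 7, 17


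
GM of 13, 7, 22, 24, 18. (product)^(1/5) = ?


Product = 13 × 7 × 22 × 24 × 18 = 864864
GM = 864864^(1/5) = 15.3953

GM = 15.3953


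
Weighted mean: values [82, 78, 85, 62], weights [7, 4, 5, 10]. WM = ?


Numerator = 82*7 + 78*4 + 85*5 + 62*10 = 1931
Denominator = 7 + 4 + 5 + 10 = 26
WM = 1931/26 = 74.2692

WM = 74.2692


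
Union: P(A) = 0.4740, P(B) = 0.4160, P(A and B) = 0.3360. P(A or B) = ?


P(A∪B) = 0.4740 + 0.4160 - 0.3360
= 0.8900 - 0.3360
= 0.5540

P(A∪B) = 0.5540


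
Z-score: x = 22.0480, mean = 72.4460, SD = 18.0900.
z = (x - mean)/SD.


z = (22.0480 - 72.4460)/18.0900
= -50.3980/18.0900
= -2.7860

z = -2.7860


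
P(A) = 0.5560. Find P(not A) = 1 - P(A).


P(not A) = 1 - 0.5560 = 0.4440

P(not A) = 0.4440


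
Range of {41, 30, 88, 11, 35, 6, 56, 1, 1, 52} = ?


Max = 88, Min = 1
Range = 88 - 1 = 87

Range = 87


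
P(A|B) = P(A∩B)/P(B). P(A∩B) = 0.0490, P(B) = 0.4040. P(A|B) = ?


P(A|B) = 0.0490/0.4040 = 0.1213

P(A|B) = 0.1213


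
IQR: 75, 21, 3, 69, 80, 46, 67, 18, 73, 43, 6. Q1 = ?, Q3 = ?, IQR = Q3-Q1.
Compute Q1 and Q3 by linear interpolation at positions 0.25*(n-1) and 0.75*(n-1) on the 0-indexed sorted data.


Sorted: 3, 6, 18, 21, 43, 46, 67, 69, 73, 75, 80
Q1 (25th %ile) = 19.5000
Q3 (75th %ile) = 71.0000
IQR = 71.0000 - 19.5000 = 51.5000

IQR = 51.5000


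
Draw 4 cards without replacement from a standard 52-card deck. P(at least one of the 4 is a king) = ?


P(at least one) = 1 - P(none)
P(none) = (48/52) × (47/51) × (46/50) × (45/49) = 0.718737
P(at least one) = 1 - 0.718737 = 0.2813

P = 0.2813


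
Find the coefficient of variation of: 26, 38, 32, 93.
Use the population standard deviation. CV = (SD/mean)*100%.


Mean = 47.2500
SD = 26.7523
CV = (26.7523/47.2500)*100 = 56.6187%

CV = 56.6187%


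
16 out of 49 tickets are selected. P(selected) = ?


P = 16/49 = 0.3265

P = 0.3265


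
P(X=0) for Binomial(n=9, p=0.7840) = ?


C(9,0) = 1
p^0 = 1.000000
(1-p)^9 = 1.023490e-06
P = 1 * 1.000000 * 1.023490e-06 = 1.0235e-06

P(X=0) = 1.0235e-06


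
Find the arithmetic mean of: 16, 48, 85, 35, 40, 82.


Sum = 16 + 48 + 85 + 35 + 40 + 82 = 306
n = 6
Mean = 306/6 = 51.0000

Mean = 51.0000


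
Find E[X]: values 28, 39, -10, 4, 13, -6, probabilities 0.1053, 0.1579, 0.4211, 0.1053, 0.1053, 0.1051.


E[X] = 28*0.1053 + 39*0.1579 - 10*0.4211 + 4*0.1053 + 13*0.1053 - 6*0.1051
= 2.9484 + 6.1581 - 4.2110 + 0.4212 + 1.3689 - 0.6306
= 6.0550

E[X] = 6.0550


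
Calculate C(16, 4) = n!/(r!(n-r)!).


C(16,4) = 16!/(4! × 12!)
= 20922789888000/(24 × 479001600)
= 1820

C(16,4) = 1820


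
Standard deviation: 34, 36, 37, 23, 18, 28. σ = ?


Mean = 29.3333
Variance = 49.2222
SD = sqrt(49.2222) = 7.0159

SD = 7.0159


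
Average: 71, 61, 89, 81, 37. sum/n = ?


Sum = 71 + 61 + 89 + 81 + 37 = 339
n = 5
Mean = 339/5 = 67.8000

Mean = 67.8000


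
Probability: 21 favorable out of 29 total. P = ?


P = 21/29 = 0.7241

P = 0.7241


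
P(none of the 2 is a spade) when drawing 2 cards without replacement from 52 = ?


P(no spades) = (39/52) × (38/51)
= 0.5588

P = 0.5588


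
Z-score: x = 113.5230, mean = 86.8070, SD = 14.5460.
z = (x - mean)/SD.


z = (113.5230 - 86.8070)/14.5460
= 26.7160/14.5460
= 1.8367

z = 1.8367


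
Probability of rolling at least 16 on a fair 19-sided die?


Favorable outcomes (roll ≥ 16): 4
Total outcomes = 19
P = 4/19 = 0.2105

P = 0.2105


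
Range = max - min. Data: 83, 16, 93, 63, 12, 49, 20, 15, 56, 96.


Max = 96, Min = 12
Range = 96 - 12 = 84

Range = 84


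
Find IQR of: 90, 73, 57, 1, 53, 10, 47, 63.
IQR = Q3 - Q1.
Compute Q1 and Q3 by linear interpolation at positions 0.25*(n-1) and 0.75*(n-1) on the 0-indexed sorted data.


Sorted: 1, 10, 47, 53, 57, 63, 73, 90
Q1 (25th %ile) = 37.7500
Q3 (75th %ile) = 65.5000
IQR = 65.5000 - 37.7500 = 27.7500

IQR = 27.7500


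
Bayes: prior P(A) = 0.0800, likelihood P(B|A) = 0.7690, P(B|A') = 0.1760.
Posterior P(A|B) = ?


P(B) = P(B|A)*P(A) + P(B|A')*P(A')
= 0.7690*0.0800 + 0.1760*0.9200
= 0.061520 + 0.161920 = 0.223440
P(A|B) = 0.061520/0.223440 = 0.2753

P(A|B) = 0.2753


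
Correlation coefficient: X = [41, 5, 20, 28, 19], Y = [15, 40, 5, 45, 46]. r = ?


Mean X = 22.6000, Mean Y = 30.2000
SD X = 11.808472, SD Y = 16.916264
Cov = -72.720000
r = -72.720000/(11.808472*16.916264) = -0.3640

r = -0.3640


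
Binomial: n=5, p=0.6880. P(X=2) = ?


C(5,2) = 10
p^2 = 0.473344
(1-p)^3 = 0.030371
P = 10 * 0.473344 * 0.030371 = 0.1438

P(X=2) = 0.1438


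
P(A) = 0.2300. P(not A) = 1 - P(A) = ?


P(not A) = 1 - 0.2300 = 0.7700

P(not A) = 0.7700


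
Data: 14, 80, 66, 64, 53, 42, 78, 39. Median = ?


Sorted: 14, 39, 42, 53, 64, 66, 78, 80
n = 8 (even)
Middle values: 53 and 64
Median = (53+64)/2 = 58.5000

Median = 58.5000


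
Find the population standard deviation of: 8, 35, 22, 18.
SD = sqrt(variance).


Mean = 20.7500
Variance = 93.6875
SD = sqrt(93.6875) = 9.6792

SD = 9.6792


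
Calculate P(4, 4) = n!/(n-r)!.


P(4,4) = 4!/0!
= 24/1
= 24

P(4,4) = 24


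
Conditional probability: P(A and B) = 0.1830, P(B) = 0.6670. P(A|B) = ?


P(A|B) = 0.1830/0.6670 = 0.2744

P(A|B) = 0.2744


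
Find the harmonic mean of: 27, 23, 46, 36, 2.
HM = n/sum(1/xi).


Sum of reciprocals = 1/27 + 1/23 + 1/46 + 1/36 + 1/2 = 0.630032
HM = 5/0.630032 = 7.9361

HM = 7.9361


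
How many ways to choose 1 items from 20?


C(20,1) = 20!/(1! × 19!)
= 2432902008176640000/(1 × 121645100408832000)
= 20

C(20,1) = 20


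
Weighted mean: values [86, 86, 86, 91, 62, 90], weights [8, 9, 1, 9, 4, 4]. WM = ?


Numerator = 86*8 + 86*9 + 86*1 + 91*9 + 62*4 + 90*4 = 2975
Denominator = 8 + 9 + 1 + 9 + 4 + 4 = 35
WM = 2975/35 = 85.0000

WM = 85.0000


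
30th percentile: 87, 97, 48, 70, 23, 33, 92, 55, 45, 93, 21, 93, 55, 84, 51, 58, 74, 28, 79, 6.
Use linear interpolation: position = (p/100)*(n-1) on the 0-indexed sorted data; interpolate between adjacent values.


Sorted: 6, 21, 23, 28, 33, 45, 48, 51, 55, 55, 58, 70, 74, 79, 84, 87, 92, 93, 93, 97
n = 20
Index = 30/100 * 19 = 5.7000
Lower = data[5] = 45, Upper = data[6] = 48
P30 = 45 + 0.7000*(3) = 47.1000

P30 = 47.1000


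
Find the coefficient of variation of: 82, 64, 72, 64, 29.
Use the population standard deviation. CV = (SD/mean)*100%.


Mean = 62.2000
SD = 17.8706
CV = (17.8706/62.2000)*100 = 28.7309%

CV = 28.7309%


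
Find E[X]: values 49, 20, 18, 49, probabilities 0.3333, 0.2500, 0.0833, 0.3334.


E[X] = 49*0.3333 + 20*0.2500 + 18*0.0833 + 49*0.3334
= 16.3317 + 5.0000 + 1.4994 + 16.3366
= 39.1677

E[X] = 39.1677


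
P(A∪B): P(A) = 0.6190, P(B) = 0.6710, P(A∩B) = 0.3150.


P(A∪B) = 0.6190 + 0.6710 - 0.3150
= 1.2900 - 0.3150
= 0.9750

P(A∪B) = 0.9750


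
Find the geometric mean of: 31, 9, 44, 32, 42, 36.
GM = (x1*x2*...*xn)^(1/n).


Product = 31 × 9 × 44 × 32 × 42 × 36 = 593961984
GM = 593961984^(1/6) = 28.9930

GM = 28.9930


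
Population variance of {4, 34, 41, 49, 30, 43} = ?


Mean = 33.5000
Squared deviations: 870.2500, 0.2500, 56.2500, 240.2500, 12.2500, 90.2500
Sum = 1269.5000
Variance = 1269.5000/6 = 211.5833

Variance = 211.5833


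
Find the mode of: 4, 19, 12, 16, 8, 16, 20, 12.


Frequencies: 4:1, 8:1, 12:2, 16:2, 19:1, 20:1
Max frequency = 2
Mode = 12, 16

Mode = 12, 16


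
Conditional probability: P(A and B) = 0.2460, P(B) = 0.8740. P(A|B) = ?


P(A|B) = 0.2460/0.8740 = 0.2815

P(A|B) = 0.2815


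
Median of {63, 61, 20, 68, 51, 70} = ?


Sorted: 20, 51, 61, 63, 68, 70
n = 6 (even)
Middle values: 61 and 63
Median = (61+63)/2 = 62.0000

Median = 62.0000


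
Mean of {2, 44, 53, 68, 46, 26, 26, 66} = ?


Sum = 2 + 44 + 53 + 68 + 46 + 26 + 26 + 66 = 331
n = 8
Mean = 331/8 = 41.3750

Mean = 41.3750


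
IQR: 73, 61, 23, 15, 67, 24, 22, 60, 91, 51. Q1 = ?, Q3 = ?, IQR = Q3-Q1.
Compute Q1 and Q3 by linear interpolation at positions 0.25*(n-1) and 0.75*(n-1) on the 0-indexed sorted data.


Sorted: 15, 22, 23, 24, 51, 60, 61, 67, 73, 91
Q1 (25th %ile) = 23.2500
Q3 (75th %ile) = 65.5000
IQR = 65.5000 - 23.2500 = 42.2500

IQR = 42.2500


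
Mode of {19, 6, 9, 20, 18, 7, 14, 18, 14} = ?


Frequencies: 6:1, 7:1, 9:1, 14:2, 18:2, 19:1, 20:1
Max frequency = 2
Mode = 14, 18

Mode = 14, 18


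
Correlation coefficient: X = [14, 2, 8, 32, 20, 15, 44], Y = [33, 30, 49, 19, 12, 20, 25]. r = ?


Mean X = 19.2857, Mean Y = 26.8571
SD X = 13.338604, SD Y = 11.153841
Cov = -66.244898
r = -66.244898/(13.338604*11.153841) = -0.4453

r = -0.4453


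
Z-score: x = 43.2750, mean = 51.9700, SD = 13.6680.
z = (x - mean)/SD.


z = (43.2750 - 51.9700)/13.6680
= -8.6950/13.6680
= -0.6362

z = -0.6362


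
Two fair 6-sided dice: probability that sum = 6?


Total outcomes = 6×6 = 36
Favorable (sum = 6): 5
P = 5/36 = 0.1389

P = 0.1389


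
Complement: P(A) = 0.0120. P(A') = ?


P(not A) = 1 - 0.0120 = 0.9880

P(not A) = 0.9880


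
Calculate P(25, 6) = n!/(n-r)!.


P(25,6) = 25!/19!
= 15511210043330985984000000/121645100408832000
= 127512000

P(25,6) = 127512000


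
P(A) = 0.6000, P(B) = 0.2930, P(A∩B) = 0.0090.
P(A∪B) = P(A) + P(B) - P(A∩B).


P(A∪B) = 0.6000 + 0.2930 - 0.0090
= 0.8930 - 0.0090
= 0.8840

P(A∪B) = 0.8840


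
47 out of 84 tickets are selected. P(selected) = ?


P = 47/84 = 0.5595

P = 0.5595


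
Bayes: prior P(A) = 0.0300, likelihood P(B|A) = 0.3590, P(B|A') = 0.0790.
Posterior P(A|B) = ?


P(B) = P(B|A)*P(A) + P(B|A')*P(A')
= 0.3590*0.0300 + 0.0790*0.9700
= 0.010770 + 0.076630 = 0.087400
P(A|B) = 0.010770/0.087400 = 0.1232

P(A|B) = 0.1232


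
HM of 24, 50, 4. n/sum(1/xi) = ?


Sum of reciprocals = 1/24 + 1/50 + 1/4 = 0.311667
HM = 3/0.311667 = 9.6257

HM = 9.6257


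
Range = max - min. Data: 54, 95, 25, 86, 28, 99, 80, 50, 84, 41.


Max = 99, Min = 25
Range = 99 - 25 = 74

Range = 74


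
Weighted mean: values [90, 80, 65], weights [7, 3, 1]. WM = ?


Numerator = 90*7 + 80*3 + 65*1 = 935
Denominator = 7 + 3 + 1 = 11
WM = 935/11 = 85.0000

WM = 85.0000


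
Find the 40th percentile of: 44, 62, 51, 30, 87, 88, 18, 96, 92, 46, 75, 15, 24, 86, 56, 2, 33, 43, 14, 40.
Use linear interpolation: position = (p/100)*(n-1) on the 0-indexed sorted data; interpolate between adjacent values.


Sorted: 2, 14, 15, 18, 24, 30, 33, 40, 43, 44, 46, 51, 56, 62, 75, 86, 87, 88, 92, 96
n = 20
Index = 40/100 * 19 = 7.6000
Lower = data[7] = 40, Upper = data[8] = 43
P40 = 40 + 0.6000*(3) = 41.8000

P40 = 41.8000


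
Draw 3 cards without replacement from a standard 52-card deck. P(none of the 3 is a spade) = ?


P(no spades) = (39/52) × (38/51) × (37/50)
= 0.4135

P = 0.4135


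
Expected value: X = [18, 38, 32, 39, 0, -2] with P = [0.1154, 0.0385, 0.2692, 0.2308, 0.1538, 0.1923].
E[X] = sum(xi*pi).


E[X] = 18*0.1154 + 38*0.0385 + 32*0.2692 + 39*0.2308 + 0*0.1538 - 2*0.1923
= 2.0772 + 1.4630 + 8.6144 + 9.0012 + 0 - 0.3846
= 20.7712

E[X] = 20.7712


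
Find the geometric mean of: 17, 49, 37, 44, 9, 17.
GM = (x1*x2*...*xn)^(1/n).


Product = 17 × 49 × 37 × 44 × 9 × 17 = 207486972
GM = 207486972^(1/6) = 24.3313

GM = 24.3313


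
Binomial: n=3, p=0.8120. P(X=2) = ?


C(3,2) = 3
p^2 = 0.659344
(1-p)^1 = 0.188000
P = 3 * 0.659344 * 0.188000 = 0.3719

P(X=2) = 0.3719


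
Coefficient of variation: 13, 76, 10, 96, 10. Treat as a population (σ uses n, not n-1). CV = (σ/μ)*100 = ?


Mean = 41.0000
SD = 37.2988
CV = (37.2988/41.0000)*100 = 90.9727%

CV = 90.9727%


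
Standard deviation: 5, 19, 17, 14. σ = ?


Mean = 13.7500
Variance = 28.6875
SD = sqrt(28.6875) = 5.3561

SD = 5.3561


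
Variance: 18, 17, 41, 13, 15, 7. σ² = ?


Mean = 18.5000
Squared deviations: 0.2500, 2.2500, 506.2500, 30.2500, 12.2500, 132.2500
Sum = 683.5000
Variance = 683.5000/6 = 113.9167

Variance = 113.9167


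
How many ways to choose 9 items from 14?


C(14,9) = 14!/(9! × 5!)
= 87178291200/(362880 × 120)
= 2002

C(14,9) = 2002


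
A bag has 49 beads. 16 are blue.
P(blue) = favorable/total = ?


P = 16/49 = 0.3265

P = 0.3265


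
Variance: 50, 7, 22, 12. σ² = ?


Mean = 22.7500
Squared deviations: 742.5625, 248.0625, 0.5625, 115.5625
Sum = 1106.7500
Variance = 1106.7500/4 = 276.6875

Variance = 276.6875


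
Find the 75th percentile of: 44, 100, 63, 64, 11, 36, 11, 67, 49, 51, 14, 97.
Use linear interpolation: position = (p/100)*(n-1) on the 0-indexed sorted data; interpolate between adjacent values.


Sorted: 11, 11, 14, 36, 44, 49, 51, 63, 64, 67, 97, 100
n = 12
Index = 75/100 * 11 = 8.2500
Lower = data[8] = 64, Upper = data[9] = 67
P75 = 64 + 0.2500*(3) = 64.7500

P75 = 64.7500


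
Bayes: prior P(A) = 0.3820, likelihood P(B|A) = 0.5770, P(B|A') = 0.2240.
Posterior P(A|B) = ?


P(B) = P(B|A)*P(A) + P(B|A')*P(A')
= 0.5770*0.3820 + 0.2240*0.6180
= 0.220414 + 0.138432 = 0.358846
P(A|B) = 0.220414/0.358846 = 0.6142

P(A|B) = 0.6142


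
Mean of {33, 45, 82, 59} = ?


Sum = 33 + 45 + 82 + 59 = 219
n = 4
Mean = 219/4 = 54.7500

Mean = 54.7500


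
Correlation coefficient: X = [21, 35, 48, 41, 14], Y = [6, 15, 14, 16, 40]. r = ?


Mean X = 31.8000, Mean Y = 18.2000
SD X = 12.576168, SD Y = 11.461239
Cov = -70.960000
r = -70.960000/(12.576168*11.461239) = -0.4923

r = -0.4923


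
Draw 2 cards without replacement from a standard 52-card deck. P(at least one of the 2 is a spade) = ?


P(at least one) = 1 - P(none)
P(none) = (39/52) × (38/51) = 0.558824
P(at least one) = 1 - 0.558824 = 0.4412

P = 0.4412


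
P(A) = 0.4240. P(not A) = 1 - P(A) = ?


P(not A) = 1 - 0.4240 = 0.5760

P(not A) = 0.5760


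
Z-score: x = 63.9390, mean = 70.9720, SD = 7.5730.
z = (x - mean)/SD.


z = (63.9390 - 70.9720)/7.5730
= -7.0330/7.5730
= -0.9287

z = -0.9287


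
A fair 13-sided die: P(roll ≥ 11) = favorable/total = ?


Favorable outcomes (roll ≥ 11): 3
Total outcomes = 13
P = 3/13 = 0.2308

P = 0.2308


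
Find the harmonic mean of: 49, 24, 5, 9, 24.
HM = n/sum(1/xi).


Sum of reciprocals = 1/49 + 1/24 + 1/5 + 1/9 + 1/24 = 0.414853
HM = 5/0.414853 = 12.0525

HM = 12.0525


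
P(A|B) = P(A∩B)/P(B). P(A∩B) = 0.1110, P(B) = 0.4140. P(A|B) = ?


P(A|B) = 0.1110/0.4140 = 0.2681

P(A|B) = 0.2681


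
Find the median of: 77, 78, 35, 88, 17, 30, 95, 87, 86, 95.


Sorted: 17, 30, 35, 77, 78, 86, 87, 88, 95, 95
n = 10 (even)
Middle values: 78 and 86
Median = (78+86)/2 = 82.0000

Median = 82.0000


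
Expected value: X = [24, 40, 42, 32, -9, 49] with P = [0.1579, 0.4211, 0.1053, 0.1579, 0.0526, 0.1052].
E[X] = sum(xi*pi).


E[X] = 24*0.1579 + 40*0.4211 + 42*0.1053 + 32*0.1579 - 9*0.0526 + 49*0.1052
= 3.7896 + 16.8440 + 4.4226 + 5.0528 - 0.4734 + 5.1548
= 34.7904

E[X] = 34.7904


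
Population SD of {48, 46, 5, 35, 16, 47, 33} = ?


Mean = 32.8571
Variance = 238.1224
SD = sqrt(238.1224) = 15.4312

SD = 15.4312


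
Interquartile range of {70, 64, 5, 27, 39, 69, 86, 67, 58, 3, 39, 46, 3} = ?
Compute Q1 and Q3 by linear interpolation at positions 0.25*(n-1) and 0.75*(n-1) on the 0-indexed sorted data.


Sorted: 3, 3, 5, 27, 39, 39, 46, 58, 64, 67, 69, 70, 86
Q1 (25th %ile) = 27.0000
Q3 (75th %ile) = 67.0000
IQR = 67.0000 - 27.0000 = 40.0000

IQR = 40.0000


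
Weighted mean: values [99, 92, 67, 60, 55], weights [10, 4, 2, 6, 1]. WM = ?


Numerator = 99*10 + 92*4 + 67*2 + 60*6 + 55*1 = 1907
Denominator = 10 + 4 + 2 + 6 + 1 = 23
WM = 1907/23 = 82.9130

WM = 82.9130


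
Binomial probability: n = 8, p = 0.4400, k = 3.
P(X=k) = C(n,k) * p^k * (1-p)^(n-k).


C(8,3) = 56
p^3 = 0.085184
(1-p)^5 = 0.055073
P = 56 * 0.085184 * 0.055073 = 0.2627

P(X=3) = 0.2627


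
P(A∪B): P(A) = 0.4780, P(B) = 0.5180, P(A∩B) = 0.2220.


P(A∪B) = 0.4780 + 0.5180 - 0.2220
= 0.9960 - 0.2220
= 0.7740

P(A∪B) = 0.7740


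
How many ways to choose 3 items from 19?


C(19,3) = 19!/(3! × 16!)
= 121645100408832000/(6 × 20922789888000)
= 969

C(19,3) = 969


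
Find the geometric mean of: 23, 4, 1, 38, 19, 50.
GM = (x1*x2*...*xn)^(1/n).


Product = 23 × 4 × 1 × 38 × 19 × 50 = 3321200
GM = 3321200^(1/6) = 12.2147

GM = 12.2147


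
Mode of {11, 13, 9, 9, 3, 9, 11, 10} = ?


Frequencies: 3:1, 9:3, 10:1, 11:2, 13:1
Max frequency = 3
Mode = 9

Mode = 9


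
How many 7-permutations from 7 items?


P(7,7) = 7!/0!
= 5040/1
= 5040

P(7,7) = 5040


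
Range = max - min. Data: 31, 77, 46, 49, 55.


Max = 77, Min = 31
Range = 77 - 31 = 46

Range = 46


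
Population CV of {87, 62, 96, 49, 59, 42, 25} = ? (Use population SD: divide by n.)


Mean = 60.0000
SD = 22.9907
CV = (22.9907/60.0000)*100 = 38.3178%

CV = 38.3178%


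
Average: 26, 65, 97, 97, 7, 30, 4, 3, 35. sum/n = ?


Sum = 26 + 65 + 97 + 97 + 7 + 30 + 4 + 3 + 35 = 364
n = 9
Mean = 364/9 = 40.4444

Mean = 40.4444


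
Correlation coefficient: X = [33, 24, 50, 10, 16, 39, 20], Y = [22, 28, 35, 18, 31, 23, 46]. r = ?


Mean X = 27.4286, Mean Y = 29.0000
SD X = 12.959907, SD Y = 8.750510
Cov = 10.428571
r = 10.428571/(12.959907*8.750510) = 0.0920

r = 0.0920


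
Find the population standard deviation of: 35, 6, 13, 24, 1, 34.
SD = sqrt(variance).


Mean = 18.8333
Variance = 172.4722
SD = sqrt(172.4722) = 13.1329

SD = 13.1329


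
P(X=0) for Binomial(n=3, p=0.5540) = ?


C(3,0) = 1
p^0 = 1.000000
(1-p)^3 = 0.088717
P = 1 * 1.000000 * 0.088717 = 0.0887

P(X=0) = 0.0887


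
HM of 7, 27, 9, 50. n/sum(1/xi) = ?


Sum of reciprocals = 1/7 + 1/27 + 1/9 + 1/50 = 0.311005
HM = 4/0.311005 = 12.8615

HM = 12.8615


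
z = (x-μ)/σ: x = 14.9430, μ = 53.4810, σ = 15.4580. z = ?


z = (14.9430 - 53.4810)/15.4580
= -38.5380/15.4580
= -2.4931

z = -2.4931


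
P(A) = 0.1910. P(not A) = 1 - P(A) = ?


P(not A) = 1 - 0.1910 = 0.8090

P(not A) = 0.8090


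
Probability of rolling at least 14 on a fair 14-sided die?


Favorable outcomes (roll ≥ 14): 1
Total outcomes = 14
P = 1/14 = 0.0714

P = 0.0714


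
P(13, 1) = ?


P(13,1) = 13!/12!
= 6227020800/479001600
= 13

P(13,1) = 13


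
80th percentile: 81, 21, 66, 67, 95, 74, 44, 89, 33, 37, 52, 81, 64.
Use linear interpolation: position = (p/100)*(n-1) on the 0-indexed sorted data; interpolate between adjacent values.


Sorted: 21, 33, 37, 44, 52, 64, 66, 67, 74, 81, 81, 89, 95
n = 13
Index = 80/100 * 12 = 9.6000
Lower = data[9] = 81, Upper = data[10] = 81
P80 = 81 + 0.6000*(0) = 81.0000

P80 = 81.0000


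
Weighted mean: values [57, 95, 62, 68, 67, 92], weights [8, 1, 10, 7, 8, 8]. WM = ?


Numerator = 57*8 + 95*1 + 62*10 + 68*7 + 67*8 + 92*8 = 2919
Denominator = 8 + 1 + 10 + 7 + 8 + 8 = 42
WM = 2919/42 = 69.5000

WM = 69.5000


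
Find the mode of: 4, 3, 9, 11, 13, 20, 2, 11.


Frequencies: 2:1, 3:1, 4:1, 9:1, 11:2, 13:1, 20:1
Max frequency = 2
Mode = 11

Mode = 11


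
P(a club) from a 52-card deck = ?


13 clubs in 52 cards
P = 13/52 = 0.2500

P = 0.2500


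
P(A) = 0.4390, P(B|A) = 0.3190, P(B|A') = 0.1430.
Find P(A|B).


P(B) = P(B|A)*P(A) + P(B|A')*P(A')
= 0.3190*0.4390 + 0.1430*0.5610
= 0.140041 + 0.080223 = 0.220264
P(A|B) = 0.140041/0.220264 = 0.6358

P(A|B) = 0.6358


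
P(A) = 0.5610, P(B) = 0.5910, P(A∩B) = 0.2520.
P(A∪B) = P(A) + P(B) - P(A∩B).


P(A∪B) = 0.5610 + 0.5910 - 0.2520
= 1.1520 - 0.2520
= 0.9000

P(A∪B) = 0.9000


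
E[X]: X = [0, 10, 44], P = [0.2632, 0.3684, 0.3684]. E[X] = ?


E[X] = 0*0.2632 + 10*0.3684 + 44*0.3684
= 0 + 3.6840 + 16.2096
= 19.8936

E[X] = 19.8936


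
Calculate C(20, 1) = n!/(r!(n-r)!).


C(20,1) = 20!/(1! × 19!)
= 2432902008176640000/(1 × 121645100408832000)
= 20

C(20,1) = 20


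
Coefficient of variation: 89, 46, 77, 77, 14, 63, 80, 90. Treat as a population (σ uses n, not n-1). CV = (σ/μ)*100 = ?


Mean = 67.0000
SD = 24.1039
CV = (24.1039/67.0000)*100 = 35.9760%

CV = 35.9760%


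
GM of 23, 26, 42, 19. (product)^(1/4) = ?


Product = 23 × 26 × 42 × 19 = 477204
GM = 477204^(1/4) = 26.2831

GM = 26.2831


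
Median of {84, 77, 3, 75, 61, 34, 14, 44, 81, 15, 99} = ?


Sorted: 3, 14, 15, 34, 44, 61, 75, 77, 81, 84, 99
n = 11 (odd)
Middle value = 61

Median = 61


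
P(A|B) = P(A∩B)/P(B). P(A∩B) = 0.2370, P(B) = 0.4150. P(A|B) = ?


P(A|B) = 0.2370/0.4150 = 0.5711

P(A|B) = 0.5711


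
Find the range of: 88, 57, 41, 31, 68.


Max = 88, Min = 31
Range = 88 - 31 = 57

Range = 57


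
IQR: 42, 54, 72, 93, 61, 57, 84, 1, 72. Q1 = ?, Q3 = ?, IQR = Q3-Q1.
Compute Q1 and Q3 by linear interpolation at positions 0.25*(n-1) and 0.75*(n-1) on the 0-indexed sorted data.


Sorted: 1, 42, 54, 57, 61, 72, 72, 84, 93
Q1 (25th %ile) = 54.0000
Q3 (75th %ile) = 72.0000
IQR = 72.0000 - 54.0000 = 18.0000

IQR = 18.0000


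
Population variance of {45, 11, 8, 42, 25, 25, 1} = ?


Mean = 22.4286
Squared deviations: 509.4694, 130.6122, 208.1837, 383.0408, 6.6122, 6.6122, 459.1837
Sum = 1703.7143
Variance = 1703.7143/7 = 243.3878

Variance = 243.3878


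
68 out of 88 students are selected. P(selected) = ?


P = 68/88 = 0.7727

P = 0.7727


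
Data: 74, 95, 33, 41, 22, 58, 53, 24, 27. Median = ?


Sorted: 22, 24, 27, 33, 41, 53, 58, 74, 95
n = 9 (odd)
Middle value = 41

Median = 41


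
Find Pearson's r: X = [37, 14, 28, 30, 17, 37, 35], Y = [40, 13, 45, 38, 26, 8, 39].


Mean X = 28.2857, Mean Y = 29.8571
SD X = 8.713115, SD Y = 13.410322
Cov = 36.183673
r = 36.183673/(8.713115*13.410322) = 0.3097

r = 0.3097


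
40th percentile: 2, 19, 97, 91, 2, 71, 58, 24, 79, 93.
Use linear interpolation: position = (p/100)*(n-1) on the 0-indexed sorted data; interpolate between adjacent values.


Sorted: 2, 2, 19, 24, 58, 71, 79, 91, 93, 97
n = 10
Index = 40/100 * 9 = 3.6000
Lower = data[3] = 24, Upper = data[4] = 58
P40 = 24 + 0.6000*(34) = 44.4000

P40 = 44.4000


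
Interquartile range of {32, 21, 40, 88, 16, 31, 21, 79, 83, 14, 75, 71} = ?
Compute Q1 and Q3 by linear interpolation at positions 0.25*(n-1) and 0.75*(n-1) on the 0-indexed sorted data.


Sorted: 14, 16, 21, 21, 31, 32, 40, 71, 75, 79, 83, 88
Q1 (25th %ile) = 21.0000
Q3 (75th %ile) = 76.0000
IQR = 76.0000 - 21.0000 = 55.0000

IQR = 55.0000


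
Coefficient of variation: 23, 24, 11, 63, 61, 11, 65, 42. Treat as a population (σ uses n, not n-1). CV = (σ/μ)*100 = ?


Mean = 37.5000
SD = 21.7256
CV = (21.7256/37.5000)*100 = 57.9348%

CV = 57.9348%


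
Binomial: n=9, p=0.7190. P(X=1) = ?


C(9,1) = 9
p^1 = 0.719000
(1-p)^8 = 3.887322e-05
P = 9 * 0.719000 * 3.887322e-05 = 0.0003

P(X=1) = 0.0003


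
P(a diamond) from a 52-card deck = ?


13 diamonds in 52 cards
P = 13/52 = 0.2500

P = 0.2500


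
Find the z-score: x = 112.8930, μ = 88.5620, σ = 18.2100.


z = (112.8930 - 88.5620)/18.2100
= 24.3310/18.2100
= 1.3361

z = 1.3361


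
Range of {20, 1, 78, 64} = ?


Max = 78, Min = 1
Range = 78 - 1 = 77

Range = 77


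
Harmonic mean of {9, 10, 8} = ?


Sum of reciprocals = 1/9 + 1/10 + 1/8 = 0.336111
HM = 3/0.336111 = 8.9256

HM = 8.9256


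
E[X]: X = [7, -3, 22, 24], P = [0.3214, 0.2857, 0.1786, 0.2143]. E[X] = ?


E[X] = 7*0.3214 - 3*0.2857 + 22*0.1786 + 24*0.2143
= 2.2498 - 0.8571 + 3.9292 + 5.1432
= 10.4651

E[X] = 10.4651


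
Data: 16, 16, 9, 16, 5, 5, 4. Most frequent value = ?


Frequencies: 4:1, 5:2, 9:1, 16:3
Max frequency = 3
Mode = 16

Mode = 16


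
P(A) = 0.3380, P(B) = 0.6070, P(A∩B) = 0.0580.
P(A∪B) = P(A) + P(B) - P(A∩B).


P(A∪B) = 0.3380 + 0.6070 - 0.0580
= 0.9450 - 0.0580
= 0.8870

P(A∪B) = 0.8870


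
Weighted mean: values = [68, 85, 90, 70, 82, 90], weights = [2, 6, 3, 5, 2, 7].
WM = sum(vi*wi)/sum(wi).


Numerator = 68*2 + 85*6 + 90*3 + 70*5 + 82*2 + 90*7 = 2060
Denominator = 2 + 6 + 3 + 5 + 2 + 7 = 25
WM = 2060/25 = 82.4000

WM = 82.4000


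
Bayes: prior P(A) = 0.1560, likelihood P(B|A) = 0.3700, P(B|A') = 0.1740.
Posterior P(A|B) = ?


P(B) = P(B|A)*P(A) + P(B|A')*P(A')
= 0.3700*0.1560 + 0.1740*0.8440
= 0.057720 + 0.146856 = 0.204576
P(A|B) = 0.057720/0.204576 = 0.2821

P(A|B) = 0.2821


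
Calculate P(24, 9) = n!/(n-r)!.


P(24,9) = 24!/15!
= 620448401733239439360000/1307674368000
= 474467051520

P(24,9) = 474467051520


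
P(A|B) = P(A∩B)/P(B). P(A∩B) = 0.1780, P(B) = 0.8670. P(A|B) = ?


P(A|B) = 0.1780/0.8670 = 0.2053

P(A|B) = 0.2053


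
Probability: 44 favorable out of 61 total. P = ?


P = 44/61 = 0.7213

P = 0.7213


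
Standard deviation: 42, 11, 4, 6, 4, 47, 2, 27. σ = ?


Mean = 17.8750
Variance = 292.3594
SD = sqrt(292.3594) = 17.0985

SD = 17.0985


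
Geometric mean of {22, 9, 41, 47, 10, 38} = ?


Product = 22 × 9 × 41 × 47 × 10 × 38 = 144987480
GM = 144987480^(1/6) = 22.9204

GM = 22.9204


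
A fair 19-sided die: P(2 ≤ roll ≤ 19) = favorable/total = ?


Favorable outcomes (2 ≤ roll ≤ 19): 18
Total outcomes = 19
P = 18/19 = 0.9474

P = 0.9474


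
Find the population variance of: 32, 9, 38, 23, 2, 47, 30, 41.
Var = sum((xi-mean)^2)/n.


Mean = 27.7500
Squared deviations: 18.0625, 351.5625, 105.0625, 22.5625, 663.0625, 370.5625, 5.0625, 175.5625
Sum = 1711.5000
Variance = 1711.5000/8 = 213.9375

Variance = 213.9375


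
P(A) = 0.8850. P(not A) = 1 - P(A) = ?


P(not A) = 1 - 0.8850 = 0.1150

P(not A) = 0.1150


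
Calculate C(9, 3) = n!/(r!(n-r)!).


C(9,3) = 9!/(3! × 6!)
= 362880/(6 × 720)
= 84

C(9,3) = 84


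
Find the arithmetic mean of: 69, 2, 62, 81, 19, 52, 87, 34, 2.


Sum = 69 + 2 + 62 + 81 + 19 + 52 + 87 + 34 + 2 = 408
n = 9
Mean = 408/9 = 45.3333

Mean = 45.3333


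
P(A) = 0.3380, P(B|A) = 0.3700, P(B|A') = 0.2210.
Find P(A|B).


P(B) = P(B|A)*P(A) + P(B|A')*P(A')
= 0.3700*0.3380 + 0.2210*0.6620
= 0.125060 + 0.146302 = 0.271362
P(A|B) = 0.125060/0.271362 = 0.4609

P(A|B) = 0.4609


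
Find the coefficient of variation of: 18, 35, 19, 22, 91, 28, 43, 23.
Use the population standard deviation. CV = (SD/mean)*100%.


Mean = 34.8750
SD = 22.6574
CV = (22.6574/34.8750)*100 = 64.9676%

CV = 64.9676%


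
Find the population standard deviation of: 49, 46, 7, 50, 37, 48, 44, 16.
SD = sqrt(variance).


Mean = 37.1250
Variance = 238.1094
SD = sqrt(238.1094) = 15.4308

SD = 15.4308


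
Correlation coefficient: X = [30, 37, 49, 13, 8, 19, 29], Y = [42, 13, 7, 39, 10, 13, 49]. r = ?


Mean X = 26.4286, Mean Y = 24.7143
SD X = 13.178523, SD Y = 16.463937
Cov = -33.306122
r = -33.306122/(13.178523*16.463937) = -0.1535

r = -0.1535


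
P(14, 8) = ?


P(14,8) = 14!/6!
= 87178291200/720
= 121080960

P(14,8) = 121080960


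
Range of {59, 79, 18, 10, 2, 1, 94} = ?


Max = 94, Min = 1
Range = 94 - 1 = 93

Range = 93


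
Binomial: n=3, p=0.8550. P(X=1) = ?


C(3,1) = 3
p^1 = 0.855000
(1-p)^2 = 0.021025
P = 3 * 0.855000 * 0.021025 = 0.0539

P(X=1) = 0.0539


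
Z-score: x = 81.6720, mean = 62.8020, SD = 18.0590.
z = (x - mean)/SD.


z = (81.6720 - 62.8020)/18.0590
= 18.8700/18.0590
= 1.0449

z = 1.0449


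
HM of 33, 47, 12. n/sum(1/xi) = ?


Sum of reciprocals = 1/33 + 1/47 + 1/12 = 0.134913
HM = 3/0.134913 = 22.2366

HM = 22.2366


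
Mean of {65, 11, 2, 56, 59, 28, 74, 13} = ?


Sum = 65 + 11 + 2 + 56 + 59 + 28 + 74 + 13 = 308
n = 8
Mean = 308/8 = 38.5000

Mean = 38.5000


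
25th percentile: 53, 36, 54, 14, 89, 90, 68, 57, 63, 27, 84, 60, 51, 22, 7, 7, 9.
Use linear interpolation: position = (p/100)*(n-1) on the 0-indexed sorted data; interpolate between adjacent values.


Sorted: 7, 7, 9, 14, 22, 27, 36, 51, 53, 54, 57, 60, 63, 68, 84, 89, 90
n = 17
Index = 25/100 * 16 = 4.0000
Lower = data[4] = 22, Upper = data[5] = 27
P25 = 22 + 0*(5) = 22.0000

P25 = 22.0000


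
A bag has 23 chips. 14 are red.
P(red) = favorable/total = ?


P = 14/23 = 0.6087

P = 0.6087


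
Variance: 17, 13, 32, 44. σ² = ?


Mean = 26.5000
Squared deviations: 90.2500, 182.2500, 30.2500, 306.2500
Sum = 609.0000
Variance = 609.0000/4 = 152.2500

Variance = 152.2500


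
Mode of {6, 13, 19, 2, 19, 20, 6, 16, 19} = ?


Frequencies: 2:1, 6:2, 13:1, 16:1, 19:3, 20:1
Max frequency = 3
Mode = 19

Mode = 19


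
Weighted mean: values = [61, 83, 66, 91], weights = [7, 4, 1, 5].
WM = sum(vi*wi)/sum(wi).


Numerator = 61*7 + 83*4 + 66*1 + 91*5 = 1280
Denominator = 7 + 4 + 1 + 5 = 17
WM = 1280/17 = 75.2941

WM = 75.2941


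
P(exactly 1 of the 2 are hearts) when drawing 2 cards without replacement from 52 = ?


Hypergeometric: P(X=1) = C(13,1)·C(39,1) / C(52,2)
= 13 × 39 / 1326
= 507/1326 = 0.3824

P = 0.3824


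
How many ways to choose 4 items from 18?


C(18,4) = 18!/(4! × 14!)
= 6402373705728000/(24 × 87178291200)
= 3060

C(18,4) = 3060


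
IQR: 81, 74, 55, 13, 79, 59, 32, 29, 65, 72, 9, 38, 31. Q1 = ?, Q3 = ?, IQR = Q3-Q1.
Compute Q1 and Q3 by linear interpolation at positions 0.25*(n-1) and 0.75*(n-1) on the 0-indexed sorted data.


Sorted: 9, 13, 29, 31, 32, 38, 55, 59, 65, 72, 74, 79, 81
Q1 (25th %ile) = 31.0000
Q3 (75th %ile) = 72.0000
IQR = 72.0000 - 31.0000 = 41.0000

IQR = 41.0000


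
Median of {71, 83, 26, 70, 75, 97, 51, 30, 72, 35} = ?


Sorted: 26, 30, 35, 51, 70, 71, 72, 75, 83, 97
n = 10 (even)
Middle values: 70 and 71
Median = (70+71)/2 = 70.5000

Median = 70.5000


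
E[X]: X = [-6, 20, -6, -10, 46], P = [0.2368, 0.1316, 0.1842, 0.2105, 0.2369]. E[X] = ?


E[X] = -6*0.2368 + 20*0.1316 - 6*0.1842 - 10*0.2105 + 46*0.2369
= -1.4208 + 2.6320 - 1.1052 - 2.1050 + 10.8974
= 8.8984

E[X] = 8.8984


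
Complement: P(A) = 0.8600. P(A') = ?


P(not A) = 1 - 0.8600 = 0.1400

P(not A) = 0.1400


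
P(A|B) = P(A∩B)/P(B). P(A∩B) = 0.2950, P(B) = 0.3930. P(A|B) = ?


P(A|B) = 0.2950/0.3930 = 0.7506

P(A|B) = 0.7506


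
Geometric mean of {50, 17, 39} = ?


Product = 50 × 17 × 39 = 33150
GM = 33150^(1/3) = 32.1239

GM = 32.1239


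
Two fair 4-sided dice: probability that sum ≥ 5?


Total outcomes = 4×4 = 16
Favorable (sum ≥ 5): 10
P = 10/16 = 0.6250

P = 0.6250


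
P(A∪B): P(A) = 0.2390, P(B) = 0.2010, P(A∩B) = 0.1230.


P(A∪B) = 0.2390 + 0.2010 - 0.1230
= 0.4400 - 0.1230
= 0.3170

P(A∪B) = 0.3170


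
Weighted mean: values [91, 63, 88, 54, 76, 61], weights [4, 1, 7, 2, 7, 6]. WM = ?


Numerator = 91*4 + 63*1 + 88*7 + 54*2 + 76*7 + 61*6 = 2049
Denominator = 4 + 1 + 7 + 2 + 7 + 6 = 27
WM = 2049/27 = 75.8889

WM = 75.8889


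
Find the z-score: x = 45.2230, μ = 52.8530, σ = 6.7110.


z = (45.2230 - 52.8530)/6.7110
= -7.6300/6.7110
= -1.1369

z = -1.1369


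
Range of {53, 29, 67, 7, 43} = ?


Max = 67, Min = 7
Range = 67 - 7 = 60

Range = 60


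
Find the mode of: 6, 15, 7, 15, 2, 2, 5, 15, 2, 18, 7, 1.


Frequencies: 1:1, 2:3, 5:1, 6:1, 7:2, 15:3, 18:1
Max frequency = 3
Mode = 2, 15

Mode = 2, 15


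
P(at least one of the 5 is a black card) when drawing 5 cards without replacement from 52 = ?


P(at least one) = 1 - P(none)
P(none) = (26/52) × (25/51) × (24/50) × (23/49) × (22/48) = 0.025310
P(at least one) = 1 - 0.025310 = 0.9747

P = 0.9747


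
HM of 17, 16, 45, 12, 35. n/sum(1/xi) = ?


Sum of reciprocals = 1/17 + 1/16 + 1/45 + 1/12 + 1/35 = 0.255451
HM = 5/0.255451 = 19.5733

HM = 19.5733


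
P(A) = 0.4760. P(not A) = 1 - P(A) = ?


P(not A) = 1 - 0.4760 = 0.5240

P(not A) = 0.5240


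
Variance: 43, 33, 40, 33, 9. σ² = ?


Mean = 31.6000
Squared deviations: 129.9600, 1.9600, 70.5600, 1.9600, 510.7600
Sum = 715.2000
Variance = 715.2000/5 = 143.0400

Variance = 143.0400


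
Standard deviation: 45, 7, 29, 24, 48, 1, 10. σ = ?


Mean = 23.4286
Variance = 293.3878
SD = sqrt(293.3878) = 17.1286

SD = 17.1286


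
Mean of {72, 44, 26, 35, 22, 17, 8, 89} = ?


Sum = 72 + 44 + 26 + 35 + 22 + 17 + 8 + 89 = 313
n = 8
Mean = 313/8 = 39.1250

Mean = 39.1250


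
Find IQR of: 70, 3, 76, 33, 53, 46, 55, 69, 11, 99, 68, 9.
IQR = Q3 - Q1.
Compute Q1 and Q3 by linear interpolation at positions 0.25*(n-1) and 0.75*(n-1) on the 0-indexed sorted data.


Sorted: 3, 9, 11, 33, 46, 53, 55, 68, 69, 70, 76, 99
Q1 (25th %ile) = 27.5000
Q3 (75th %ile) = 69.2500
IQR = 69.2500 - 27.5000 = 41.7500

IQR = 41.7500


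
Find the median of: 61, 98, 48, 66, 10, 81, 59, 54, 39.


Sorted: 10, 39, 48, 54, 59, 61, 66, 81, 98
n = 9 (odd)
Middle value = 59

Median = 59


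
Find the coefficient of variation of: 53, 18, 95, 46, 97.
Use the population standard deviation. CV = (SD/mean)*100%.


Mean = 61.8000
SD = 30.2880
CV = (30.2880/61.8000)*100 = 49.0096%

CV = 49.0096%


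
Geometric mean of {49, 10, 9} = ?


Product = 49 × 10 × 9 = 4410
GM = 4410^(1/3) = 16.3988

GM = 16.3988


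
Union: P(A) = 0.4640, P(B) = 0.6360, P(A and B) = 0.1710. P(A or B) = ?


P(A∪B) = 0.4640 + 0.6360 - 0.1710
= 1.1000 - 0.1710
= 0.9290

P(A∪B) = 0.9290


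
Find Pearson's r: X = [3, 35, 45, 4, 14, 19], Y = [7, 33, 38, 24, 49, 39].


Mean X = 20.0000, Mean Y = 31.6667
SD X = 15.448840, SD Y = 13.312484
Cov = 101.500000
r = 101.500000/(15.448840*13.312484) = 0.4935

r = 0.4935


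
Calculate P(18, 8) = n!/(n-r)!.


P(18,8) = 18!/10!
= 6402373705728000/3628800
= 1764322560

P(18,8) = 1764322560


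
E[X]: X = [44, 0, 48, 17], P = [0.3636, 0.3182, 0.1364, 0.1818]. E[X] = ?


E[X] = 44*0.3636 + 0*0.3182 + 48*0.1364 + 17*0.1818
= 15.9984 + 0 + 6.5472 + 3.0906
= 25.6362

E[X] = 25.6362


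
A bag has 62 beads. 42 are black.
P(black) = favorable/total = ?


P = 42/62 = 0.6774

P = 0.6774


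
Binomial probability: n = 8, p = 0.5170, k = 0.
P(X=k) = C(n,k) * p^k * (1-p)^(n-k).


C(8,0) = 1
p^0 = 1.000000
(1-p)^8 = 0.002962
P = 1 * 1.000000 * 0.002962 = 0.0030

P(X=0) = 0.0030


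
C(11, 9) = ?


C(11,9) = 11!/(9! × 2!)
= 39916800/(362880 × 2)
= 55

C(11,9) = 55


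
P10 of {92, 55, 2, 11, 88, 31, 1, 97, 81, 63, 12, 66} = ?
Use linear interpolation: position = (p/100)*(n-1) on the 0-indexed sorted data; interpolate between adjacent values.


Sorted: 1, 2, 11, 12, 31, 55, 63, 66, 81, 88, 92, 97
n = 12
Index = 10/100 * 11 = 1.1000
Lower = data[1] = 2, Upper = data[2] = 11
P10 = 2 + 0.1000*(9) = 2.9000

P10 = 2.9000


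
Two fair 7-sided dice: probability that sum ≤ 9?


Total outcomes = 7×7 = 49
Favorable (sum ≤ 9): 34
P = 34/49 = 0.6939

P = 0.6939


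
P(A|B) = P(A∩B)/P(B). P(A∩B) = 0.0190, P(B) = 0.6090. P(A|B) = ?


P(A|B) = 0.0190/0.6090 = 0.0312

P(A|B) = 0.0312


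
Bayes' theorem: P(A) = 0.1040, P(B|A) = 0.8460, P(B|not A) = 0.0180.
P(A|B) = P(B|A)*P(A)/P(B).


P(B) = P(B|A)*P(A) + P(B|A')*P(A')
= 0.8460*0.1040 + 0.0180*0.8960
= 0.087984 + 0.016128 = 0.104112
P(A|B) = 0.087984/0.104112 = 0.8451

P(A|B) = 0.8451


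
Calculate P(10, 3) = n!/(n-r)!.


P(10,3) = 10!/7!
= 3628800/5040
= 720

P(10,3) = 720


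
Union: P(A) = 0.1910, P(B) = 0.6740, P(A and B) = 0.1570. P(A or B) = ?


P(A∪B) = 0.1910 + 0.6740 - 0.1570
= 0.8650 - 0.1570
= 0.7080

P(A∪B) = 0.7080


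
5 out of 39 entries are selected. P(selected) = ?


P = 5/39 = 0.1282

P = 0.1282


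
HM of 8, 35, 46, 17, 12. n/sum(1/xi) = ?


Sum of reciprocals = 1/8 + 1/35 + 1/46 + 1/17 + 1/12 = 0.317467
HM = 5/0.317467 = 15.7496

HM = 15.7496


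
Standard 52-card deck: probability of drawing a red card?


26 red cards in 52 cards
P = 26/52 = 0.5000

P = 0.5000


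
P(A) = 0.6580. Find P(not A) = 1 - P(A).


P(not A) = 1 - 0.6580 = 0.3420

P(not A) = 0.3420


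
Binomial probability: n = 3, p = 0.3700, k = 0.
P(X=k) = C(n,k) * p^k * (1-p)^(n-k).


C(3,0) = 1
p^0 = 1.000000
(1-p)^3 = 0.250047
P = 1 * 1.000000 * 0.250047 = 0.2500

P(X=0) = 0.2500


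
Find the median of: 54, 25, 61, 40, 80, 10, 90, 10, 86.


Sorted: 10, 10, 25, 40, 54, 61, 80, 86, 90
n = 9 (odd)
Middle value = 54

Median = 54


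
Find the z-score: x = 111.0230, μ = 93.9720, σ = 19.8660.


z = (111.0230 - 93.9720)/19.8660
= 17.0510/19.8660
= 0.8583

z = 0.8583


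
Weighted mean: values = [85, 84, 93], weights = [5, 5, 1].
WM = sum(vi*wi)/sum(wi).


Numerator = 85*5 + 84*5 + 93*1 = 938
Denominator = 5 + 5 + 1 = 11
WM = 938/11 = 85.2727

WM = 85.2727


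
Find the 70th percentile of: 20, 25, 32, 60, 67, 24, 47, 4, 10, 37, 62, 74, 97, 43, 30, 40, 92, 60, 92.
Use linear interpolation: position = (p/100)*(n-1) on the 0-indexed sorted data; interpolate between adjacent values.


Sorted: 4, 10, 20, 24, 25, 30, 32, 37, 40, 43, 47, 60, 60, 62, 67, 74, 92, 92, 97
n = 19
Index = 70/100 * 18 = 12.6000
Lower = data[12] = 60, Upper = data[13] = 62
P70 = 60 + 0.6000*(2) = 61.2000

P70 = 61.2000


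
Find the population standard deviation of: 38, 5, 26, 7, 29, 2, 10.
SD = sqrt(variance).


Mean = 16.7143
Variance = 169.0612
SD = sqrt(169.0612) = 13.0024

SD = 13.0024


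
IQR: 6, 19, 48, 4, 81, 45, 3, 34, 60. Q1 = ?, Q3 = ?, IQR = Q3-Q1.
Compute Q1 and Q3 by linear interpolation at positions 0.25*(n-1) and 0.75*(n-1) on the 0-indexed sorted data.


Sorted: 3, 4, 6, 19, 34, 45, 48, 60, 81
Q1 (25th %ile) = 6.0000
Q3 (75th %ile) = 48.0000
IQR = 48.0000 - 6.0000 = 42.0000

IQR = 42.0000


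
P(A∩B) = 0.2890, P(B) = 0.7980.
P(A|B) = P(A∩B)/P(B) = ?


P(A|B) = 0.2890/0.7980 = 0.3622

P(A|B) = 0.3622


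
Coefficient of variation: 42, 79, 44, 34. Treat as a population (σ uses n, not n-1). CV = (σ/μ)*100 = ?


Mean = 49.7500
SD = 17.2970
CV = (17.2970/49.7500)*100 = 34.7679%

CV = 34.7679%


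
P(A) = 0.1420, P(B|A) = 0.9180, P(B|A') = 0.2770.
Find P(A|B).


P(B) = P(B|A)*P(A) + P(B|A')*P(A')
= 0.9180*0.1420 + 0.2770*0.8580
= 0.130356 + 0.237666 = 0.368022
P(A|B) = 0.130356/0.368022 = 0.3542

P(A|B) = 0.3542


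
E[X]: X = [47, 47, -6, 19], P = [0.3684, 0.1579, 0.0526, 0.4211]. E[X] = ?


E[X] = 47*0.3684 + 47*0.1579 - 6*0.0526 + 19*0.4211
= 17.3148 + 7.4213 - 0.3156 + 8.0009
= 32.4214

E[X] = 32.4214


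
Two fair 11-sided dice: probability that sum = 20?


Total outcomes = 11×11 = 121
Favorable (sum = 20): 3
P = 3/121 = 0.0248

P = 0.0248


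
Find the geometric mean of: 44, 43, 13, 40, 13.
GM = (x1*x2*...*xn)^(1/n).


Product = 44 × 43 × 13 × 40 × 13 = 12789920
GM = 12789920^(1/5) = 26.3860

GM = 26.3860


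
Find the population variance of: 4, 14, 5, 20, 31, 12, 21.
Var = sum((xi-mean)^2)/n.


Mean = 15.2857
Squared deviations: 127.3673, 1.6531, 105.7959, 22.2245, 246.9388, 10.7959, 32.6531
Sum = 547.4286
Variance = 547.4286/7 = 78.2041

Variance = 78.2041


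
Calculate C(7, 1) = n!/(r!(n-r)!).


C(7,1) = 7!/(1! × 6!)
= 5040/(1 × 720)
= 7

C(7,1) = 7


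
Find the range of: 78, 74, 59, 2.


Max = 78, Min = 2
Range = 78 - 2 = 76

Range = 76


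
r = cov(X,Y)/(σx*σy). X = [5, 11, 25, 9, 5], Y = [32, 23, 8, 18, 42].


Mean X = 11.0000, Mean Y = 24.6000
SD X = 7.375636, SD Y = 11.655042
Cov = -73.600000
r = -73.600000/(7.375636*11.655042) = -0.8562

r = -0.8562


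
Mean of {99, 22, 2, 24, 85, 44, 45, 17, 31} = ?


Sum = 99 + 22 + 2 + 24 + 85 + 44 + 45 + 17 + 31 = 369
n = 9
Mean = 369/9 = 41.0000

Mean = 41.0000


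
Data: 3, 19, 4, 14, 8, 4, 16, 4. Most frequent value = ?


Frequencies: 3:1, 4:3, 8:1, 14:1, 16:1, 19:1
Max frequency = 3
Mode = 4

Mode = 4
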